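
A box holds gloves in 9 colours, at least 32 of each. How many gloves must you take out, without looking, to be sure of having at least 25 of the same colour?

You could draw 24 of every colour without reaching 25 of any — 216 in all.
One more forces 25 of some colour, so 216 + 1 = 217.

217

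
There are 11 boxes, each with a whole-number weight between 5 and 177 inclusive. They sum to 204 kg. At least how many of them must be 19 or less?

If only k of them are at most 19, the other 11 − k are at least 20, so the total is at least (11 − k)·20 + k·5.
This is ≤ 204, so (11 − k)·20 + 5k ≤ 204, which gives k ≥ 2.
Exactly 2 works: 2 values at 5 and 9 at 20 total 190; raise one of the low values by 14 (still ≤ 19) to hit 204.

2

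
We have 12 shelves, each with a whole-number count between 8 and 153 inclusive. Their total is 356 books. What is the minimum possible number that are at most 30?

1

Each value above 30 is at least 31, contributing at least 31 − 8 = 23 above the floor 8.
The sum exceeds the floor total 96 by 260, so at most ⌊260/23⌋ = 11 exceed 30, and at least 1 are ≤ 30.
Exactly 1 works: 1 value at 8 and 11 at 31 total 349; raise one of the low values by 7 (still ≤ 30) to hit 356.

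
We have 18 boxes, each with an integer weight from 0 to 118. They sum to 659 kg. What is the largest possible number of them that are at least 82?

8

If k of the values are ≥ 82, the total is ≥ 82k + 0(18 − k).
Setting 82k + 0(18 − k) ≤ 659 gives 82k ≤ 659, so k ≤ 8.
k = 8 is achieved by 8 values at 82 and 10 at 0, total 656; add 3 to one value (staying below 82) to reach 659.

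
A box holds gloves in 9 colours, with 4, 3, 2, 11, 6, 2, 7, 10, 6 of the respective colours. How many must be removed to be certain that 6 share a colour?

In the worst case you take as many as possible of each colour without reaching 6: 4 + 3 + 2 + 5 + 5 + 2 + 5 + 5 + 5 = 36.
The next one must give 6 of some colour, so 36 + 1 = 37.

37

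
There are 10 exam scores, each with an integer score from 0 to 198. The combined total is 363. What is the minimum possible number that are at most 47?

3

Let j be the number exceeding 47. Then the total is ≥ 48·j + 0·(10 − j) = 0 + 48j.
So 48j ≤ 363 and j ≤ 7; hence at least 10 − 7 = 3 are ≤ 47.
Exactly 3 works: 3 values at 0 and 7 at 48 total 336; raise one of the low values by 27 (still ≤ 47) to hit 363.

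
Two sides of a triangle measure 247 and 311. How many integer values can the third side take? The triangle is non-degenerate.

The triangle inequality gives |247 − 311| < c < 247 + 311, i.e. 64 < c < 558.
So c can be any integer from 65 to 557: 493 values.

493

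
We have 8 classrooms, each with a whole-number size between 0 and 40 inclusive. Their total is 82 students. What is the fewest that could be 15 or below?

3

Each value above 15 is at least 16, contributing at least 16 − 0 = 16 above the floor 0.
The sum exceeds the floor total 0 by 82, so at most ⌊82/16⌋ = 5 exceed 15, and at least 3 are ≤ 15.
Exactly 3 works: 3 values at 0 and 5 at 16 total 80; raise one of the low values by 2 (still ≤ 15) to hit 82.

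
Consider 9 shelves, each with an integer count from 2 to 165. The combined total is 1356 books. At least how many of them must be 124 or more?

If only k of them are at least 124, the other 9 − k are at most 123, so the total is at most k·165 + (9 − k)·123.
This must reach 1356, so k·165 + (9 − k)·123 ≥ 1356, giving k ≥ 6.
Exactly 6 works: 6 values at 165 and 3 at 123 total 1359; lower one of the high values by 3 (still ≥ 124) to hit 1356.

6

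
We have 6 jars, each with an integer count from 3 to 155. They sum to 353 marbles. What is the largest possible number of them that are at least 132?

With k values at 132 or above and the rest at least 3, the sum is at least 18 + 129k.
Since the sum is 353, we need 129k ≤ 335, i.e. k ≤ 2.
k = 2 is achieved by 2 values at 132 and 4 at 3, total 276; add 77 to one value (staying below 132) to reach 353.

2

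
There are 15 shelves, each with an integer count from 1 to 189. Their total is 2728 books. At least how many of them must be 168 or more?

If only k of them are at least 168, the other 15 − k are at most 167, so the total is at most k·189 + (15 − k)·167.
This must reach 2728, so k·189 + (15 − k)·167 ≥ 2728, giving k ≥ 11.
Exactly 11 works: 11 values at 189 and 4 at 167 total 2747; lower one of the high values by 19 (still ≥ 168) to hit 2728.

11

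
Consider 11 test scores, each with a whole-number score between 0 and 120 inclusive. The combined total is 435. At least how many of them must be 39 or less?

If only k of them are at most 39, the other 11 − k are at least 40, so the total is at least (11 − k)·40 + k·0.
This is ≤ 435, so (11 − k)·40 + 0k ≤ 435, which gives k ≥ 1.
Exactly 1 works: 1 value at 0 and 10 at 40 total 400; raise one of the low values by 35 (still ≤ 39) to hit 435.

1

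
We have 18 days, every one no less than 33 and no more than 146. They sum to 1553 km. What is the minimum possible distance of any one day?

To make one day as small as possible, make the other 17 as large as possible.
The other 17 can take up 17 × 146 = 2482 ≥ 1553 − 33, so one day can sit at its floor of 33.
Achievable: one at 33 and the other 17 totalling 1520, which fits since 17 × 33 ≤ 1520 ≤ 17 × 146.

33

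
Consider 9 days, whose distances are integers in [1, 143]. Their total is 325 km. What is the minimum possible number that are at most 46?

3

If only k of them are at most 46, the other 9 − k are at least 47, so the total is at least (9 − k)·47 + k·1.
This is ≤ 325, so (9 − k)·47 + 1k ≤ 325, which gives k ≥ 3.
Exactly 3 works: 3 values at 1 and 6 at 47 total 285; raise one of the low values by 40 (still ≤ 46) to hit 325.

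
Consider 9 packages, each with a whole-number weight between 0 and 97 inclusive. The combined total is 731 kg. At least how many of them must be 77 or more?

Suppose at most 9 − j of them reach 77; then j values are ≤ 76 and the rest ≤ 97.
The total is then ≤ 76·j + 97·(9 − j) = 873 − 21j. For this to be ≥ 731 we need j ≤ 6, so at least 9 − 6 = 3 must reach 77.
Exactly 3 works: 3 values at 97 and 6 at 76 total 747; lower one of the high values by 16 (still ≥ 77) to hit 731.

3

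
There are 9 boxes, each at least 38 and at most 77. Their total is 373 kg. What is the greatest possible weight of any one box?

69

Maximizing one value means minimizing the remaining 8.
The other 8 contribute at least 8 × 38 = 304, leaving at most 373 − 304 = 69.
Since 69 ≤ 77, this is achievable: one at 69 and 8 at 38.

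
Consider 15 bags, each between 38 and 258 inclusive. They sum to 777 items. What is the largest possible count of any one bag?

245

Maximizing one value means minimizing the remaining 14.
The other 14 contribute at least 14 × 38 = 532, leaving at most 777 − 532 = 245.
Since 245 ≤ 258, this is achievable: one at 245 and 14 at 38.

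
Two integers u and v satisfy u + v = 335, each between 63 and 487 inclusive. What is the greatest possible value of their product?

uv = u(335 − u) is maximized when u is as near 335/2 as the bounds allow.
Taking u = 167 and v = 168 (both in [63, 487]) gives uv = 28056.

28056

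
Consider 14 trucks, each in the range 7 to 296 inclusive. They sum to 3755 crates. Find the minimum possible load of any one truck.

Minimizing one value means maximizing the remaining 13.
The other 13 can take up 13 × 296 = 3848 ≥ 3755 − 7, so one truck can sit at its floor of 7.
Achievable: one at 7 and the other 13 totalling 3748, which fits since 13 × 7 ≤ 3748 ≤ 13 × 296.

7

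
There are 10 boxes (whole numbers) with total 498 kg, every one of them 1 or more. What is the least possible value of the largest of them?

50

Some value must be at least ⌈498/10⌉ = 50, since 10 × 49 = 490 < 498.
Taking 2 copies of 49 and 8 copies of 50 gives exactly 498, so 50 is attained.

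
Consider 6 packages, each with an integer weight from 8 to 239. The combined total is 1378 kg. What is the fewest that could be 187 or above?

Each value short of 187 is at most 186, costing at least 239 − 186 = 53 against the maximum total of 1434.
We can afford to lose at most 1434 − 1378 = 56, so at most ⌊56/53⌋ = 1 fall short, and at least 5 are ≥ 187.
Exactly 5 works: 5 values at 239 and 1 at 186 total 1381; lower one of the high values by 3 (still ≥ 187) to hit 1378.

5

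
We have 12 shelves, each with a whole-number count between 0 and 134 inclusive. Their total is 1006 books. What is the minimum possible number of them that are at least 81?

If only k of them are at least 81, the other 12 − k are at most 80, so the total is at most k·134 + (12 − k)·80.
This must reach 1006, so k·134 + (12 − k)·80 ≥ 1006, giving k ≥ 1.
Exactly 1 works: 1 value at 134 and 11 at 80 total 1014; lower one of the high values by 8 (still ≥ 81) to hit 1006.

1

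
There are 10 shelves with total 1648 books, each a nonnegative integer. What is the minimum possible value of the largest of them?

165

The 10 values sum to 1648, so their maximum is at least ⌈1648/10⌉ = 165.
Achievable: 8 of them at 165 and 2 at 164 total 1648.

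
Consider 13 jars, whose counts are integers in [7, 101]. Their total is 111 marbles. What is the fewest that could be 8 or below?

Let j be the number exceeding 8. Then the total is ≥ 9·j + 7·(13 − j) = 91 + 2j.
So 2j ≤ 20 and j ≤ 10; hence at least 13 − 10 = 3 are ≤ 8.
Exactly 3 works: 3 values at 7 and 10 at 9 total 111.

3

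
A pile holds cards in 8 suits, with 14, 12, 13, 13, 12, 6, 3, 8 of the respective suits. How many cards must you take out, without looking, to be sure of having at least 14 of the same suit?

81

In the worst case you take as many as possible of each suit without reaching 14: 13 + 12 + 13 + 13 + 12 + 6 + 3 + 8 = 80.
The next one must give 14 of some suit, so 80 + 1 = 81.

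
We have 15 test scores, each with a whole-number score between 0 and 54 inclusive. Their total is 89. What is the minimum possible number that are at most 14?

Each value above 14 is at least 15, contributing at least 15 − 0 = 15 above the floor 0.
The sum exceeds the floor total 0 by 89, so at most ⌊89/15⌋ = 5 exceed 14, and at least 10 are ≤ 14.
Exactly 10 works: 10 values at 0 and 5 at 15 total 75; raise one of the low values by 14 (still ≤ 14) to hit 89.

10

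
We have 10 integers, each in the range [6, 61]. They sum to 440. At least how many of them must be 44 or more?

1

If only k of them are at least 44, the other 10 − k are at most 43, so the total is at most k·61 + (10 − k)·43.
This must reach 440, so k·61 + (10 − k)·43 ≥ 440, giving k ≥ 1.
Exactly 1 works: 1 value at 61 and 9 at 43 total 448; lower one of the high values by 8 (still ≥ 44) to hit 440.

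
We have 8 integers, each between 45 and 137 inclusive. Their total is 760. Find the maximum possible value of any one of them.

137

Maximizing one value means minimizing the remaining 7.
The other 7 contribute at least 7 × 45 = 315, leaving at most 760 − 315 = 445.
But each integer is capped at 137, so the maximum is 137.
Achievable: one at 137 and the other 7 totalling 623, which fits since 7 × 45 ≤ 623 ≤ 7 × 137.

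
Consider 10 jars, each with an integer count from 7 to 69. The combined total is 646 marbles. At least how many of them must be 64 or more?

Each value short of 64 is at most 63, costing at least 69 − 63 = 6 against the maximum total of 690.
We can afford to lose at most 690 − 646 = 44, so at most ⌊44/6⌋ = 7 fall short, and at least 3 are ≥ 64.
Exactly 3 works: 3 values at 69 and 7 at 63 total 648; lower one of the high values by 2 (still ≥ 64) to hit 646.

3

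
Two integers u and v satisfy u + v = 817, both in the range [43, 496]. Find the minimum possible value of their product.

For a fixed sum, uv is smallest when u and v are as far apart as possible.
The extreme feasible split is u = 321, v = 496, giving uv = 159216.

159216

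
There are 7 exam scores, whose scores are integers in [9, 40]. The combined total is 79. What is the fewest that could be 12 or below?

Each value above 12 is at least 13, contributing at least 13 − 9 = 4 above the floor 9.
The sum exceeds the floor total 63 by 16, so at most ⌊16/4⌋ = 4 exceed 12, and at least 3 are ≤ 12.
Exactly 3 works: 3 values at 9 and 4 at 13 total 79.

3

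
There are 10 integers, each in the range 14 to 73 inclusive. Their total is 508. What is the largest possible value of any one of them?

To make one integer as large as possible, make the other 9 as small as possible.
The other 9 contribute at least 9 × 14 = 126, leaving at most 508 − 126 = 382.
But each integer is capped at 73, so the maximum is 73.
Achievable: one at 73 and the other 9 totalling 435, which fits since 9 × 14 ≤ 435 ≤ 9 × 73.

73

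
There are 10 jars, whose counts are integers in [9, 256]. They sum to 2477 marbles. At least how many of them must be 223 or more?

Suppose at most 10 − j of them reach 223; then j values are ≤ 222 and the rest ≤ 256.
The total is then ≤ 222·j + 256·(10 − j) = 2560 − 34j. For this to be ≥ 2477 we need j ≤ 2, so at least 10 − 2 = 8 must reach 223.
Exactly 8 works: 8 values at 256 and 2 at 222 total 2492; lower one of the high values by 15 (still ≥ 223) to hit 2477.

8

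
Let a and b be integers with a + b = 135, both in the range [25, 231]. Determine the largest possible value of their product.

4556

For a fixed sum, the product ab is largest when a and b are as close as possible.
Taking a = 67 and b = 68 (both in [25, 231]) gives ab = 4556.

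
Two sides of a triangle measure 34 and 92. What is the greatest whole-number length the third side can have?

125

The third side must be less than 34 + 92 = 126.
The largest integer below 126 is 125.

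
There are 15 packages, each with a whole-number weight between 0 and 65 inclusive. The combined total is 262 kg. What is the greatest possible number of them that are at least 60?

With k values at 60 or above and the rest at least 0, the sum is at least 0 + 60k.
Since the sum is 262, we need 60k ≤ 262, i.e. k ≤ 4.
k = 4 is achieved by 4 values at 60 and 11 at 0, total 240; add 22 to one value (staying below 60) to reach 262.

4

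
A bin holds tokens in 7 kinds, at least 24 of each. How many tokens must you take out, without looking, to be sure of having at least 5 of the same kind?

You could draw 4 of every kind without reaching 5 of any — 28 in all.
One more forces 5 of some kind, so 28 + 1 = 29.

29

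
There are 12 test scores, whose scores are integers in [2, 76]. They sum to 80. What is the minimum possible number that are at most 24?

10

Each value above 24 is at least 25, contributing at least 25 − 2 = 23 above the floor 2.
The sum exceeds the floor total 24 by 56, so at most ⌊56/23⌋ = 2 exceed 24, and at least 10 are ≤ 24.
Exactly 10 works: 10 values at 2 and 2 at 25 total 70; raise one of the low values by 10 (still ≤ 24) to hit 80.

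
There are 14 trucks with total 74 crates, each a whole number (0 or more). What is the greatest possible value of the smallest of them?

5

The average is 74/14 < 6, so some value is ≤ 5.
Achievable: 10 of them at 5 and 4 at 6 total 74.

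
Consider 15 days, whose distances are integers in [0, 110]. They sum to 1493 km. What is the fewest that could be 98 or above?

3

Suppose at most 15 − j of them reach 98; then j values are ≤ 97 and the rest ≤ 110.
The total is then ≤ 97·j + 110·(15 − j) = 1650 − 13j. For this to be ≥ 1493 we need j ≤ 12, so at least 15 − 12 = 3 must reach 98.
Exactly 3 works: 3 values at 110 and 12 at 97 total 1494; lower one of the high values by 1 (still ≥ 98) to hit 1493.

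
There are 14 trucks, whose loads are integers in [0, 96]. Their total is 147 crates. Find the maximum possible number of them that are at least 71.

Suppose k of them are at least 71. Those contribute at least 71 each and the other 14 − k at least 0 each.
So the total is at least 71k + 0(14 − k) = 0 + 71k. This must be ≤ 147, giving k ≤ 2.
k = 2 is achieved by 2 values at 71 and 12 at 0, total 142; add 5 to one value (staying below 71) to reach 147.

2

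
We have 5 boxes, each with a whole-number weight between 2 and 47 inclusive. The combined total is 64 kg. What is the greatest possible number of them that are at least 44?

1

With k values at 44 or above and the rest at least 2, the sum is at least 10 + 42k.
Since the sum is 64, we need 42k ≤ 54, i.e. k ≤ 1.
k = 1 is achieved by 1 value at 44 and 4 at 2, total 52; add 12 to one value (staying below 44) to reach 64.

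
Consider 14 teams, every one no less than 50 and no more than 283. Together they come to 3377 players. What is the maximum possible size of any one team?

283

Maximizing one value means minimizing the remaining 13.
The other 13 contribute at least 13 × 50 = 650, leaving at most 3377 − 650 = 2727.
But each team is capped at 283, so the maximum is 283.
Achievable: one at 283 and the other 13 totalling 3094, which fits since 13 × 50 ≤ 3094 ≤ 13 × 283.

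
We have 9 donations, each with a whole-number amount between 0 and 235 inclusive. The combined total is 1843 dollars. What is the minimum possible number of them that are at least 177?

5

Each value short of 177 is at most 176, costing at least 235 − 176 = 59 against the maximum total of 2115.
We can afford to lose at most 2115 − 1843 = 272, so at most ⌊272/59⌋ = 4 fall short, and at least 5 are ≥ 177.
Exactly 5 works: 5 values at 235 and 4 at 176 total 1879; lower one of the high values by 36 (still ≥ 177) to hit 1843.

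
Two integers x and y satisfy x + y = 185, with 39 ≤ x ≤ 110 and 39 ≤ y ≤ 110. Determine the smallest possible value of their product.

Since x + y is fixed, pushing one of them to its bound minimizes the product.
The extreme feasible split is x = 75, y = 110, giving xy = 8250.

8250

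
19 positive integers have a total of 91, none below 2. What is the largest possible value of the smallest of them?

4

The average is 91/19 < 5, so some value is ≤ 4.
Taking 4 copies of 4 and 15 copies of 5 gives exactly 91, so 4 is attained.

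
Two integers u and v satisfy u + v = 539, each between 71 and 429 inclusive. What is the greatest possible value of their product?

With u + v fixed, uv peaks when the two are closest together.
Taking u = 269 and v = 270 (both in [71, 429]) gives uv = 72630.

72630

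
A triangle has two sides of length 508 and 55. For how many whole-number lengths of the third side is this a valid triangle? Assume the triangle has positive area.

109

The triangle inequality gives |508 − 55| < c < 508 + 55, i.e. 453 < c < 563.
So c can be any integer from 454 to 562: 109 values.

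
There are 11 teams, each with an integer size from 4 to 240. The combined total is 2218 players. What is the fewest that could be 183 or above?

4

Each value short of 183 is at most 182, costing at least 240 − 182 = 58 against the maximum total of 2640.
We can afford to lose at most 2640 − 2218 = 422, so at most ⌊422/58⌋ = 7 fall short, and at least 4 are ≥ 183.
Exactly 4 works: 4 values at 240 and 7 at 182 total 2234; lower one of the high values by 16 (still ≥ 183) to hit 2218.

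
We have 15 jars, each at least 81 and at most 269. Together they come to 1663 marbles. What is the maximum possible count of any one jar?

269

To make one jar as large as possible, make the other 14 as small as possible.
The other 14 contribute at least 14 × 81 = 1134, leaving at most 1663 − 1134 = 529.
But each jar is capped at 269, so the maximum is 269.
Achievable: one at 269 and the other 14 totalling 1394, which fits since 14 × 81 ≤ 1394 ≤ 14 × 269.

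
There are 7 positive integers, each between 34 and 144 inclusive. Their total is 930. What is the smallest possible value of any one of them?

66

Minimizing one value means maximizing the remaining 6.
The other 6 contribute at most 6 × 144 = 864, leaving at least 930 − 864 = 66.
Since 66 ≥ 34, this is achievable: one at 66 and 6 at 144.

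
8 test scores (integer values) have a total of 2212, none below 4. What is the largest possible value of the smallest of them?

If every one of the 8 were at least 277, the total would be at least 8 × 277 = 2216 > 2212.
Achievable: 4 of them at 276 and 4 at 277 total 2212.

276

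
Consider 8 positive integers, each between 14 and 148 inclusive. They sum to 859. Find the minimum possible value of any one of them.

14

Minimizing one value means maximizing the remaining 7.
The other 7 can take up 7 × 148 = 1036 ≥ 859 − 14, so one integer can sit at its floor of 14.
Achievable: one at 14 and the other 7 totalling 845, which fits since 7 × 14 ≤ 845 ≤ 7 × 148.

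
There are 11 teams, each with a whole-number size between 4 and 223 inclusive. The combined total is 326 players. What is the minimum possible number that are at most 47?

If only k of them are at most 47, the other 11 − k are at least 48, so the total is at least (11 − k)·48 + k·4.
This is ≤ 326, so (11 − k)·48 + 4k ≤ 326, which gives k ≥ 5.
Exactly 5 works: 5 values at 4 and 6 at 48 total 308; raise one of the low values by 18 (still ≤ 47) to hit 326.

5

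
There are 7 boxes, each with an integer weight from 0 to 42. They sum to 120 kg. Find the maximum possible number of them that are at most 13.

Suppose k of them are at most 13. Those contribute at most 13 each and the rest at most 42 each.
So the total is at most 13k + 42(7 − k) = 294 − 29k. This must still be ≥ 120, so k ≤ 6.
k = 6 is achieved by 6 values at 13 and 1 at 42, total 120.

6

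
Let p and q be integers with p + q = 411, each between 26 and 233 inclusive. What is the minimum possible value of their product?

For a fixed sum, pq is smallest when p and q are as far apart as possible.
The extreme feasible split is p = 178, q = 233, giving pq = 41474.

41474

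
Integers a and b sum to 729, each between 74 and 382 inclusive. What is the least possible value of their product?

ab = a(729 − a) is concave in a, so over [347, 382] it is minimized at an endpoint.
The extreme feasible split is a = 347, b = 382, giving ab = 132554.

132554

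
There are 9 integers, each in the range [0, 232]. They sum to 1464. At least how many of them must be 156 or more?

1

Suppose at most 9 − j of them reach 156; then j values are ≤ 155 and the rest ≤ 232.
The total is then ≤ 155·j + 232·(9 − j) = 2088 − 77j. For this to be ≥ 1464 we need j ≤ 8, so at least 9 − 8 = 1 must reach 156.
Exactly 1 works: 1 value at 232 and 8 at 155 total 1472; lower one of the high values by 8 (still ≥ 156) to hit 1464.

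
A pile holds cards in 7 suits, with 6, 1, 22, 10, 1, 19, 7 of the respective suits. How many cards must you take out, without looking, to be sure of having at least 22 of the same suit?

66

In the worst case you take as many as possible of each suit without reaching 22: 6 + 1 + 21 + 10 + 1 + 19 + 7 = 65.
The next one must give 22 of some suit, so 65 + 1 = 66.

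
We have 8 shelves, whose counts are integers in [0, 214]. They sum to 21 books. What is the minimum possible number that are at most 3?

3

Each value above 3 is at least 4, contributing at least 4 − 0 = 4 above the floor 0.
The sum exceeds the floor total 0 by 21, so at most ⌊21/4⌋ = 5 exceed 3, and at least 3 are ≤ 3.
Exactly 3 works: 3 values at 0 and 5 at 4 total 20; raise one of the low values by 1 (still ≤ 3) to hit 21.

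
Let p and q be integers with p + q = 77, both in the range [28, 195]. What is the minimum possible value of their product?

pq = p(77 − p) is concave in p, so over [28, 49] it is minimized at an endpoint.
The extreme feasible split is p = 28, q = 49, giving pq = 1372.

1372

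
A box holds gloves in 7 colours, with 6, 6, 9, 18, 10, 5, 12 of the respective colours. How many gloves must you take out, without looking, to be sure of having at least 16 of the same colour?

In the worst case you take as many as possible of each colour without reaching 16: 6 + 6 + 9 + 15 + 10 + 5 + 12 = 63.
The next one must give 16 of some colour, so 63 + 1 = 64.

64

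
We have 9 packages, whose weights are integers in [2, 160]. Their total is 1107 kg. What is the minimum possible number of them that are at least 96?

If only k of them are at least 96, the other 9 − k are at most 95, so the total is at most k·160 + (9 − k)·95.
This must reach 1107, so k·160 + (9 − k)·95 ≥ 1107, giving k ≥ 4.
Exactly 4 works: 4 values at 160 and 5 at 95 total 1115; lower one of the high values by 8 (still ≥ 96) to hit 1107.

4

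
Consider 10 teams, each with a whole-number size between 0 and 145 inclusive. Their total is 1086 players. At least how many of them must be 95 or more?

3

Suppose at most 10 − j of them reach 95; then j values are ≤ 94 and the rest ≤ 145.
The total is then ≤ 94·j + 145·(10 − j) = 1450 − 51j. For this to be ≥ 1086 we need j ≤ 7, so at least 10 − 7 = 3 must reach 95.
Exactly 3 works: 3 values at 145 and 7 at 94 total 1093; lower one of the high values by 7 (still ≥ 95) to hit 1086.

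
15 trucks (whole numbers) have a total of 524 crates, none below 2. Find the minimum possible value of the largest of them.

35

Some value must be at least ⌈524/15⌉ = 35, since 15 × 34 = 510 < 524.
Equality holds with 14 values of 35 and 1 value of 34.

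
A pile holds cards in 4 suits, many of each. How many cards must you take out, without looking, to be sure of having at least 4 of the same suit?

You could draw 3 of every suit without reaching 4 of any — 12 in all.
One more forces 4 of some suit, so 12 + 1 = 13.

13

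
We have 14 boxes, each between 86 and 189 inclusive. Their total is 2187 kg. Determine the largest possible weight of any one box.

To make one box as large as possible, make the other 13 as small as possible.
The other 13 contribute at least 13 × 86 = 1118, leaving at most 2187 − 1118 = 1069.
But each box is capped at 189, so the maximum is 189.
Achievable: one at 189 and the other 13 totalling 1998, which fits since 13 × 86 ≤ 1998 ≤ 13 × 189.

189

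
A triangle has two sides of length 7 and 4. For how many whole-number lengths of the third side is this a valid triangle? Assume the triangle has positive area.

7

The triangle inequality gives |7 − 4| < c < 7 + 4, i.e. 3 < c < 11.
So c can be any integer from 4 to 10: 7 values.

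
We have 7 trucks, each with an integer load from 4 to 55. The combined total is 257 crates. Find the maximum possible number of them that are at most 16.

Suppose k of them are at most 16. Those contribute at most 16 each and the rest at most 55 each.
So the total is at most 16k + 55(7 − k) = 385 − 39k. This must still be ≥ 257, so k ≤ 3.
k = 3 is achieved by 3 values at 16 and 4 at 55, total 268; lower one of the 55's by 11 (still > 16) to reach 257.

3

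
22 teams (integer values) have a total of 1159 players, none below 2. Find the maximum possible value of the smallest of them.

The average is 1159/22 < 53, so some value is ≤ 52.
Taking 7 copies of 52 and 15 copies of 53 gives exactly 1159, so 52 is attained.

52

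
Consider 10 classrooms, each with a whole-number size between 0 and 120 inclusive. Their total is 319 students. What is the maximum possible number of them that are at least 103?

Suppose k of them are at least 103. Those contribute at least 103 each and the other 10 − k at least 0 each.
So the total is at least 103k + 0(10 − k) = 0 + 103k. This must be ≤ 319, giving k ≤ 3.
k = 3 is achieved by 3 values at 103 and 7 at 0, total 309; add 10 to one value (staying below 103) to reach 319.

3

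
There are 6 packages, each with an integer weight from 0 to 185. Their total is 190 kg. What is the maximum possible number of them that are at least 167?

Suppose k of them are at least 167. Those contribute at least 167 each and the other 6 − k at least 0 each.
So the total is at least 167k + 0(6 − k) = 0 + 167k. This must be ≤ 190, giving k ≤ 1.
k = 1 is achieved by 1 value at 167 and 5 at 0, total 167; add 23 to one value (staying below 167) to reach 190.

1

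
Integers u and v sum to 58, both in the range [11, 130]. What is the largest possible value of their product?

841

uv = u(58 − u) is maximized when u is as near 58/2 as the bounds allow.
Taking u = 29 and v = 29 (both in [11, 130]) gives uv = 841.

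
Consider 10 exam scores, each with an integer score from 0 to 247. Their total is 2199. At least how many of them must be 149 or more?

8

Suppose at most 10 − j of them reach 149; then j values are ≤ 148 and the rest ≤ 247.
The total is then ≤ 148·j + 247·(10 − j) = 2470 − 99j. For this to be ≥ 2199 we need j ≤ 2, so at least 10 − 2 = 8 must reach 149.
Exactly 8 works: 8 values at 247 and 2 at 148 total 2272; lower one of the high values by 73 (still ≥ 149) to hit 2199.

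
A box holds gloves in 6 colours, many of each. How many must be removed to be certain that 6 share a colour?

31

In the worst case you draw 5 of each of the 6 colours: 6 × 5 = 30.
One more forces 6 of some colour, so 30 + 1 = 31.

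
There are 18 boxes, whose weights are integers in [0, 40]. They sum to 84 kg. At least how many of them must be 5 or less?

If only k of them are at most 5, the other 18 − k are at least 6, so the total is at least (18 − k)·6 + k·0.
This is ≤ 84, so (18 − k)·6 + 0k ≤ 84, which gives k ≥ 4.
Exactly 4 works: 4 values at 0 and 14 at 6 total 84.

4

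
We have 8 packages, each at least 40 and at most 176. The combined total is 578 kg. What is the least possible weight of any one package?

40

Minimizing one value means maximizing the remaining 7.
The other 7 can take up 7 × 176 = 1232 ≥ 578 − 40, so one package can sit at its floor of 40.
Achievable: one at 40 and the other 7 totalling 538, which fits since 7 × 40 ≤ 538 ≤ 7 × 176.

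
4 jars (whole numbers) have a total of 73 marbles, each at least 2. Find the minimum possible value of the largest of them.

If every one of the 4 were at most 18, the total would be at most 4 × 18 = 72 < 73.
Taking 3 copies of 18 and 1 copy of 19 gives exactly 73, so 19 is attained.

19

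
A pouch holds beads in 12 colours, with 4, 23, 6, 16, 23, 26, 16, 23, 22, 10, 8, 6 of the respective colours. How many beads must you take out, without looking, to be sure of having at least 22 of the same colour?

In the worst case you take as many as possible of each colour without reaching 22: 4 + 21 + 6 + 16 + 21 + 21 + 16 + 21 + 21 + 10 + 8 + 6 = 171.
The next one must give 22 of some colour, so 171 + 1 = 172.

172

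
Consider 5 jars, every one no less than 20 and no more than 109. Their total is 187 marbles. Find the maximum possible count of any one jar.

Maximizing one value means minimizing the remaining 4.
The other 4 contribute at least 4 × 20 = 80, leaving at most 187 − 80 = 107.
Since 107 ≤ 109, this is achievable: one at 107 and 4 at 20.

107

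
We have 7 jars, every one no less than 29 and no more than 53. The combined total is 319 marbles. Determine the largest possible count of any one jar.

To make one jar as large as possible, make the other 6 as small as possible.
The other 6 contribute at least 6 × 29 = 174, leaving at most 319 − 174 = 145.
But each jar is capped at 53, so the maximum is 53.
Achievable: one at 53 and the other 6 totalling 266, which fits since 6 × 29 ≤ 266 ≤ 6 × 53.

53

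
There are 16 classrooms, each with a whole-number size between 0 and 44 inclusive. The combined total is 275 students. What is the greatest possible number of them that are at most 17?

Suppose k of them are at most 17. Those contribute at most 17 each and the rest at most 44 each.
So the total is at most 17k + 44(16 − k) = 704 − 27k. This must still be ≥ 275, so k ≤ 15.
k = 15 is achieved by 15 values at 17 and 1 at 44, total 299; lower one of the 44's by 24 (still > 17) to reach 275.

15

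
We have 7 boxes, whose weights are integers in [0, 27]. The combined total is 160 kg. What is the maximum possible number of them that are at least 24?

6

If k of the values are ≥ 24, the total is ≥ 24k + 0(7 − k).
Setting 24k + 0(7 − k) ≤ 160 gives 24k ≤ 160, so k ≤ 6.
k = 6 is achieved by 6 values at 24 and 1 at 0, total 144; add 16 to one value (staying below 24) to reach 160.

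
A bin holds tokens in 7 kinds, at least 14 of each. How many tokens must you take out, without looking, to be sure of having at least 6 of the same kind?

36

In the worst case you draw 5 of each of the 7 kinds: 7 × 5 = 35.
One more forces 6 of some kind, so 35 + 1 = 36.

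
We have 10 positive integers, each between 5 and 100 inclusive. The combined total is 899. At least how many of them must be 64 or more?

If only k of them are at least 64, the other 10 − k are at most 63, so the total is at most k·100 + (10 − k)·63.
This must reach 899, so k·100 + (10 − k)·63 ≥ 899, giving k ≥ 8.
Exactly 8 works: 8 values at 100 and 2 at 63 total 926; lower one of the high values by 27 (still ≥ 64) to hit 899.

8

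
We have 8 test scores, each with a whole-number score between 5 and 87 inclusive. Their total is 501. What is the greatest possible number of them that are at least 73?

With k values at 73 or above and the rest at least 5, the sum is at least 40 + 68k.
Since the sum is 501, we need 68k ≤ 461, i.e. k ≤ 6.
k = 6 is achieved by 6 values at 73 and 2 at 5, total 448; add 53 to one value (staying below 73) to reach 501.

6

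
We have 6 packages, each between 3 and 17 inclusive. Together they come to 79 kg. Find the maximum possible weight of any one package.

Maximizing one value means minimizing the remaining 5.
The other 5 contribute at least 5 × 3 = 15, leaving at most 79 − 15 = 64.
But each package is capped at 17, so the maximum is 17.
Achievable: one at 17 and the other 5 totalling 62, which fits since 5 × 3 ≤ 62 ≤ 5 × 17.

17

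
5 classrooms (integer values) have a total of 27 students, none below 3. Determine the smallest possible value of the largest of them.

The average is 27/5 > 5, so not all 5 can be 5 or less; the largest is ≥ 6.
Equality holds with 2 values of 6 and 3 values of 5.

6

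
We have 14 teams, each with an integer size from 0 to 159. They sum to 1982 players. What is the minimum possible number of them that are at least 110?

10

Each value short of 110 is at most 109, costing at least 159 − 109 = 50 against the maximum total of 2226.
We can afford to lose at most 2226 − 1982 = 244, so at most ⌊244/50⌋ = 4 fall short, and at least 10 are ≥ 110.
Exactly 10 works: 10 values at 159 and 4 at 109 total 2026; lower one of the high values by 44 (still ≥ 110) to hit 1982.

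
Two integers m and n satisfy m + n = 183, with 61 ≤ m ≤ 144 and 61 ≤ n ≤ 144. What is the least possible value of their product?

7442

mn = m(183 − m) is concave in m, so over [61, 122] it is minimized at an endpoint.
The extreme feasible split is m = 61, n = 122, giving mn = 7442.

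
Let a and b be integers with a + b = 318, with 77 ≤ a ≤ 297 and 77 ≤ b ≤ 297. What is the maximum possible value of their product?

25281

With a + b fixed, ab peaks when the two are closest together.
Taking a = 159 and b = 159 (both in [77, 297]) gives ab = 25281.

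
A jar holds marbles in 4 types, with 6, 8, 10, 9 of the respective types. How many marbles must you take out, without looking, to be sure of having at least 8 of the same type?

28

In the worst case you take as many as possible of each type without reaching 8: 6 + 7 + 7 + 7 = 27.
The next one must give 8 of some type, so 27 + 1 = 28.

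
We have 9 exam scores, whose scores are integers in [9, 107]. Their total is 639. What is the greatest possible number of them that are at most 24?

Suppose k of them are at most 24. Those contribute at most 24 each and the rest at most 107 each.
So the total is at most 24k + 107(9 − k) = 963 − 83k. This must still be ≥ 639, so k ≤ 3.
k = 3 is achieved by 3 values at 24 and 6 at 107, total 714; lower one of the 107's by 75 (still > 24) to reach 639.

3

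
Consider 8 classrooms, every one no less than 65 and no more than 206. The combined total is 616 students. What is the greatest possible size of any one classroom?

To make one classroom as large as possible, make the other 7 as small as possible.
The other 7 contribute at least 7 × 65 = 455, leaving at most 616 − 455 = 161.
Since 161 ≤ 206, this is achievable: one at 161 and 7 at 65.

161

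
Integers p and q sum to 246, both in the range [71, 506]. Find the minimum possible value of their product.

For a fixed sum, pq is smallest when p and q are as far apart as possible.
At the endpoint p = 71, q = 246 − 71 = 175, so pq = 71 × 175 = 12425.

12425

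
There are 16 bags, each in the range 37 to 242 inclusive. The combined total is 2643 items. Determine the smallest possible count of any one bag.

37

Minimizing one value means maximizing the remaining 15.
The other 15 can take up 15 × 242 = 3630 ≥ 2643 − 37, so one bag can sit at its floor of 37.
Achievable: one at 37 and the other 15 totalling 2606, which fits since 15 × 37 ≤ 2606 ≤ 15 × 242.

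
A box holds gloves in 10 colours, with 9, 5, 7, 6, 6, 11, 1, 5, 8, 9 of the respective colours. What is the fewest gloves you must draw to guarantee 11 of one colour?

In the worst case you take as many as possible of each colour without reaching 11: 9 + 5 + 7 + 6 + 6 + 10 + 1 + 5 + 8 + 9 = 66.
The next one must give 11 of some colour, so 66 + 1 = 67.

67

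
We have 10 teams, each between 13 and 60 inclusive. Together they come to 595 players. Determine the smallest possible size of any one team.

Minimizing one value means maximizing the remaining 9.
The other 9 contribute at most 9 × 60 = 540, leaving at least 595 − 540 = 55.
Since 55 ≥ 13, this is achievable: one at 55 and 9 at 60.

55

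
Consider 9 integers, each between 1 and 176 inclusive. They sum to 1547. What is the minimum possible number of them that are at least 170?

4

Suppose at most 9 − j of them reach 170; then j values are ≤ 169 and the rest ≤ 176.
The total is then ≤ 169·j + 176·(9 − j) = 1584 − 7j. For this to be ≥ 1547 we need j ≤ 5, so at least 9 − 5 = 4 must reach 170.
Exactly 4 works: 4 values at 176 and 5 at 169 total 1549; lower one of the high values by 2 (still ≥ 170) to hit 1547.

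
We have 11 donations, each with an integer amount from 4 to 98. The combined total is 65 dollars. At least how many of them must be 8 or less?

If only k of them are at most 8, the other 11 − k are at least 9, so the total is at least (11 − k)·9 + k·4.
This is ≤ 65, so (11 − k)·9 + 4k ≤ 65, which gives k ≥ 7.
Exactly 7 works: 7 values at 4 and 4 at 9 total 64; raise one of the low values by 1 (still ≤ 8) to hit 65.

7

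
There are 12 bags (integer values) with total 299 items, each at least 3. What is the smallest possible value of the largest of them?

The average is 299/12 > 24, so not all 12 can be 24 or less; the largest is ≥ 25.
Taking 1 copy of 24 and 11 copies of 25 gives exactly 299, so 25 is attained.

25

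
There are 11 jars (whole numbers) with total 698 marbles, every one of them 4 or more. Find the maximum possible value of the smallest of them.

63

The 11 values sum to 698, so their minimum is at most ⌊698/11⌋ = 63.
Equality holds with 6 values of 63 and 5 values of 64.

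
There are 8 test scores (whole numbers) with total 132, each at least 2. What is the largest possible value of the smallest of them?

If every one of the 8 were at least 17, the total would be at least 8 × 17 = 136 > 132.
Equality holds with 4 values of 16 and 4 values of 17.

16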